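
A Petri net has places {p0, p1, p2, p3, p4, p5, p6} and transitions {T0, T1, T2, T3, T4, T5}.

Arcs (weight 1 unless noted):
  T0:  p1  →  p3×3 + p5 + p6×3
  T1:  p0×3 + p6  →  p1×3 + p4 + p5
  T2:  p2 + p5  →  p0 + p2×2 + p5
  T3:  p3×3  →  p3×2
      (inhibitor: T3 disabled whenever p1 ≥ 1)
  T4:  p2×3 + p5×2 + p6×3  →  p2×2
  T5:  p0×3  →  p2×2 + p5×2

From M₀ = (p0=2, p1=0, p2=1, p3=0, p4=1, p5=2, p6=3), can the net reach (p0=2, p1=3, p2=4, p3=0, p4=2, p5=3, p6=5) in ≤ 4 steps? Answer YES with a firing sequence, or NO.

depth 0: 1 marking
depth 1: 2 markings reached so far
depth 2: 5 markings reached so far
depth 3: 11 markings reached so far
depth 4: 18 markings reached so far
target is not among the 18 markings reachable within 4 steps

NO — not reachable within 4 firings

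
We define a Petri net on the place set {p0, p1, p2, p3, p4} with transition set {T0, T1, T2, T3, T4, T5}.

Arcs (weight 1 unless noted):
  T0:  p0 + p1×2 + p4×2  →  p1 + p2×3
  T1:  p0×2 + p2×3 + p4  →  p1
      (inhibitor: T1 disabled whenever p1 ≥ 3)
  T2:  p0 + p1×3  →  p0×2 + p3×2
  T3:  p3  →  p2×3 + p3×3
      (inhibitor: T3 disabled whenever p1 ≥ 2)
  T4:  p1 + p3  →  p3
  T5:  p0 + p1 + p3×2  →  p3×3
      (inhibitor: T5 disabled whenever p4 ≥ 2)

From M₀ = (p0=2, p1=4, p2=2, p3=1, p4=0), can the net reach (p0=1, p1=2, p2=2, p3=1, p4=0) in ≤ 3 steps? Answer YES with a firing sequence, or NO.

depth 0: 1 marking
depth 1: 3 markings reached so far
depth 2: 7 markings reached so far
depth 3: 11 markings reached so far
target is not among the 11 markings reachable within 3 steps

NO — not reachable within 3 firings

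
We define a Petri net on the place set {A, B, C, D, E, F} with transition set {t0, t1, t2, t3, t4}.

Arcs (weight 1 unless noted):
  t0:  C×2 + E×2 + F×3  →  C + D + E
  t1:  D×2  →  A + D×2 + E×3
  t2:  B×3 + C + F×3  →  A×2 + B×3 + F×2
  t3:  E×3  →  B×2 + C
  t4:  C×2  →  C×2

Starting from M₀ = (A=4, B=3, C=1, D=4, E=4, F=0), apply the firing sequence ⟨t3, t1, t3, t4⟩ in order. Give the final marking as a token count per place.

(A=5, B=7, C=3, D=4, E=1, F=0)

step 1: fire t3:  (A=4, B=3, C=1, D=4, E=4, F=0) → (A=4, B=5, C=2, D=4, E=1, F=0)
step 2: fire t1:  (A=4, B=5, C=2, D=4, E=1, F=0) → (A=5, B=5, C=2, D=4, E=4, F=0)
step 3: fire t3:  (A=5, B=5, C=2, D=4, E=4, F=0) → (A=5, B=7, C=3, D=4, E=1, F=0)
step 4: fire t4:  (A=5, B=7, C=3, D=4, E=1, F=0) → (A=5, B=7, C=3, D=4, E=1, F=0)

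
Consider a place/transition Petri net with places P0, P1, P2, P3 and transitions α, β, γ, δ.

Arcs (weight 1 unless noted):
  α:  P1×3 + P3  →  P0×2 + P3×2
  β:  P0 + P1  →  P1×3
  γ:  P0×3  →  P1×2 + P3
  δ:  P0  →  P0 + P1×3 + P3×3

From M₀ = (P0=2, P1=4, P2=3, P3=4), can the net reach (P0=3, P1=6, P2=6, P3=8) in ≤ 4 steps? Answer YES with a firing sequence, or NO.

depth 0: 1 marking
depth 1: 4 markings reached so far
depth 2: 10 markings reached so far
depth 3: 21 markings reached so far
depth 4: 36 markings reached so far
target is not among the 36 markings reachable within 4 steps

NO — not reachable within 4 firings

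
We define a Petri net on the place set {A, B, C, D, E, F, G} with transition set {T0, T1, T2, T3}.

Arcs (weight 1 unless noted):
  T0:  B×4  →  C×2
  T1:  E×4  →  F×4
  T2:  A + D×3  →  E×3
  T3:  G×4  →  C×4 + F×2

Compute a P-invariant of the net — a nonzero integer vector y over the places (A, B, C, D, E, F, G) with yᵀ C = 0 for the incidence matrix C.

y = (A:3, B:0, C:0, D:-1, E:0, F:0, G:0)

Incidence matrix C (rows=places, cols=transitions):
       T0   T1   T2   T3
    A   0    0   -1    0
    B  -4    0    0    0
    C   2    0    0    4
    D   0    0   -3    0
    E   0   -4    3    0
    F   0    4    0    2
    G   0    0    0   -4

Candidate y = [3, 0, 0, -1, 0, 0, 0]; check y·C column-wise:
  col T0: 3·0 + 0·-4 + 0·2 + -1·0 = 0
  col T1: 3·0 + -1·0 + 0·-4 + 0·4 = 0
  col T2: 3·-1 + -1·-3 + 0·3 = 0
  col T3: 3·0 + 0·4 + -1·0 + 0·2 + 0·-4 = 0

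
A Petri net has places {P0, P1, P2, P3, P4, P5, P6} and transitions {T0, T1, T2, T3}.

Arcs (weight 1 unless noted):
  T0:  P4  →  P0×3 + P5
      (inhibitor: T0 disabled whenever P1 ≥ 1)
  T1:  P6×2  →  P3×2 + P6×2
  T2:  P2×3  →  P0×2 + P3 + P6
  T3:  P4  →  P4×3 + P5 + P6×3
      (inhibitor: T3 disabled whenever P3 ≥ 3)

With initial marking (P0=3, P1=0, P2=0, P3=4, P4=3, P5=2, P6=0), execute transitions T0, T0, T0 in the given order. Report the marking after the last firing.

step 1: fire T0:  (P0=3, P1=0, P2=0, P3=4, P4=3, P5=2, P6=0) → (P0=6, P1=0, P2=0, P3=4, P4=2, P5=3, P6=0)
step 2: fire T0:  (P0=6, P1=0, P2=0, P3=4, P4=2, P5=3, P6=0) → (P0=9, P1=0, P2=0, P3=4, P4=1, P5=4, P6=0)
step 3: fire T0:  (P0=9, P1=0, P2=0, P3=4, P4=1, P5=4, P6=0) → (P0=12, P1=0, P2=0, P3=4, P4=0, P5=5, P6=0)

(P0=12, P1=0, P2=0, P3=4, P4=0, P5=5, P6=0)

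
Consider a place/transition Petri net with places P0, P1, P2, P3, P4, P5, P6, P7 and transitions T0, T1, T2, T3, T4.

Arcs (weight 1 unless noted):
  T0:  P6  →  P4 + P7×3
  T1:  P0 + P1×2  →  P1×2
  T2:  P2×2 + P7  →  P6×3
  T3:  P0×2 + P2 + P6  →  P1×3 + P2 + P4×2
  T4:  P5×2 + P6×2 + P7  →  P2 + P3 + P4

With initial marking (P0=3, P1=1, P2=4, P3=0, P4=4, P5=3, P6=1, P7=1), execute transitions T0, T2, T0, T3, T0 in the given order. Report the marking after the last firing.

(P0=1, P1=4, P2=2, P3=0, P4=9, P5=3, P6=0, P7=9)

step 1: fire T0:  (P0=3, P1=1, P2=4, P3=0, P4=4, P5=3, P6=1, P7=1) → (P0=3, P1=1, P2=4, P3=0, P4=5, P5=3, P6=0, P7=4)
step 2: fire T2:  (P0=3, P1=1, P2=4, P3=0, P4=5, P5=3, P6=0, P7=4) → (P0=3, P1=1, P2=2, P3=0, P4=5, P5=3, P6=3, P7=3)
step 3: fire T0:  (P0=3, P1=1, P2=2, P3=0, P4=5, P5=3, P6=3, P7=3) → (P0=3, P1=1, P2=2, P3=0, P4=6, P5=3, P6=2, P7=6)
step 4: fire T3:  (P0=3, P1=1, P2=2, P3=0, P4=6, P5=3, P6=2, P7=6) → (P0=1, P1=4, P2=2, P3=0, P4=8, P5=3, P6=1, P7=6)
step 5: fire T0:  (P0=1, P1=4, P2=2, P3=0, P4=8, P5=3, P6=1, P7=6) → (P0=1, P1=4, P2=2, P3=0, P4=9, P5=3, P6=0, P7=9)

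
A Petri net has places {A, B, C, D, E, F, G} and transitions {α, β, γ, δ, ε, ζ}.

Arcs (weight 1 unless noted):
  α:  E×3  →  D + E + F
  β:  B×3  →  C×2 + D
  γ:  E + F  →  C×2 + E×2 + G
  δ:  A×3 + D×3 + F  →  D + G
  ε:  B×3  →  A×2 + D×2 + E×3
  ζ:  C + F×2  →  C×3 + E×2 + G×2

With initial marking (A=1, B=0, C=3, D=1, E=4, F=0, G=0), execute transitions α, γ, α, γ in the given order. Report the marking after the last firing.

(A=1, B=0, C=7, D=3, E=2, F=0, G=2)

step 1: fire α:  (A=1, B=0, C=3, D=1, E=4, F=0, G=0) → (A=1, B=0, C=3, D=2, E=2, F=1, G=0)
step 2: fire γ:  (A=1, B=0, C=3, D=2, E=2, F=1, G=0) → (A=1, B=0, C=5, D=2, E=3, F=0, G=1)
step 3: fire α:  (A=1, B=0, C=5, D=2, E=3, F=0, G=1) → (A=1, B=0, C=5, D=3, E=1, F=1, G=1)
step 4: fire γ:  (A=1, B=0, C=5, D=3, E=1, F=1, G=1) → (A=1, B=0, C=7, D=3, E=2, F=0, G=2)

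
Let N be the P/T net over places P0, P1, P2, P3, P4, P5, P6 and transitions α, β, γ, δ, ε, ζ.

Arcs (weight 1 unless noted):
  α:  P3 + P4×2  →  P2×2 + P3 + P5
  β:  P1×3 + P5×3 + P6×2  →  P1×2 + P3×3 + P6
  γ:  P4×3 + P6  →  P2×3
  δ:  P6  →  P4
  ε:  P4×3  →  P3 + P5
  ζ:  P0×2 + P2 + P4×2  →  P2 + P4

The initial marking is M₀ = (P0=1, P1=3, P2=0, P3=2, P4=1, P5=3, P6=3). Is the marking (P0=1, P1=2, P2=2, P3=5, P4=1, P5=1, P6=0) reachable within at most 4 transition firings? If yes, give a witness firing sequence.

YES — reachable via ⟨β, δ, α, δ⟩ (4 firings)

step 1: fire β:  (P0=1, P1=3, P2=0, P3=2, P4=1, P5=3, P6=3) → (P0=1, P1=2, P2=0, P3=5, P4=1, P5=0, P6=2)
step 2: fire δ:  (P0=1, P1=2, P2=0, P3=5, P4=1, P5=0, P6=2) → (P0=1, P1=2, P2=0, P3=5, P4=2, P5=0, P6=1)
step 3: fire α:  (P0=1, P1=2, P2=0, P3=5, P4=2, P5=0, P6=1) → (P0=1, P1=2, P2=2, P3=5, P4=0, P5=1, P6=1)
step 4: fire δ:  (P0=1, P1=2, P2=2, P3=5, P4=0, P5=1, P6=1) → (P0=1, P1=2, P2=2, P3=5, P4=1, P5=1, P6=0)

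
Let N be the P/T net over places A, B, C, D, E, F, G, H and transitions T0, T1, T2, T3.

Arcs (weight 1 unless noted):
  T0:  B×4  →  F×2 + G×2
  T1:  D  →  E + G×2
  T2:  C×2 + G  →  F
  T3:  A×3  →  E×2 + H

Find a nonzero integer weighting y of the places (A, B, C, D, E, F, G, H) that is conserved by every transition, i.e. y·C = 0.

y = (A:2, B:0, C:0, D:3, E:3, F:0, G:0, H:0)

Incidence matrix C (rows=places, cols=transitions):
       T0   T1   T2   T3
    A   0    0    0   -3
    B  -4    0    0    0
    C   0    0   -2    0
    D   0   -1    0    0
    E   0    1    0    2
    F   2    0    1    0
    G   2    2   -1    0
    H   0    0    0    1

Candidate y = [2, 0, 0, 3, 3, 0, 0, 0]; check y·C column-wise:
  col T0: 2·0 + 0·-4 + 3·0 + 3·0 + 0·2 + 0·2 = 0
  col T1: 2·0 + 3·-1 + 3·1 + 0·2 = 0
  col T2: 2·0 + 0·-2 + 3·0 + 3·0 + 0·1 + 0·-1 = 0
  col T3: 2·-3 + 3·0 + 3·2 + 0·1 = 0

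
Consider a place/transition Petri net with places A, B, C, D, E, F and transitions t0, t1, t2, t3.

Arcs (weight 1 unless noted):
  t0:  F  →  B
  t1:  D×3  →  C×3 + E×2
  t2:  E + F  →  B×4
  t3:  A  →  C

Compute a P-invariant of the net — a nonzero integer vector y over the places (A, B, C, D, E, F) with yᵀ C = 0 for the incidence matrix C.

y = (A:1, B:0, C:1, D:1, E:0, F:0)

Incidence matrix C (rows=places, cols=transitions):
       t0   t1   t2   t3
    A   0    0    0   -1
    B   1    0    4    0
    C   0    3    0    1
    D   0   -3    0    0
    E   0    2   -1    0
    F  -1    0   -1    0

Candidate y = [1, 0, 1, 1, 0, 0]; check y·C column-wise:
  col t0: 1·0 + 0·1 + 1·0 + 1·0 + 0·-1 = 0
  col t1: 1·0 + 1·3 + 1·-3 + 0·2 = 0
  col t2: 1·0 + 0·4 + 1·0 + 1·0 + 0·-1 + 0·-1 = 0
  col t3: 1·-1 + 1·1 + 1·0 = 0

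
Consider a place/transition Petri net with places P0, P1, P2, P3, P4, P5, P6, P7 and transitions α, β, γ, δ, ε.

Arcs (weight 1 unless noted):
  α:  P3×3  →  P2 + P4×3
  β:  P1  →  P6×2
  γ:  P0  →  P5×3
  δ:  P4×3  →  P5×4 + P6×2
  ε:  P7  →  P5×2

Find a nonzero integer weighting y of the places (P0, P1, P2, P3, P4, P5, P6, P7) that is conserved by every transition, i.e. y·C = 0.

y = (P0:0, P1:0, P2:3, P3:1, P4:0, P5:0, P6:0, P7:0)

Incidence matrix C (rows=places, cols=transitions):
        α    β    γ    δ    ε
   P0   0    0   -1    0    0
   P1   0   -1    0    0    0
   P2   1    0    0    0    0
   P3  -3    0    0    0    0
   P4   3    0    0   -3    0
   P5   0    0    3    4    2
   P6   0    2    0    2    0
   P7   0    0    0    0   -1

Candidate y = [0, 0, 3, 1, 0, 0, 0, 0]; check y·C column-wise:
  col α: 3·1 + 1·-3 + 0·3 = 0
  col β: 0·-1 + 3·0 + 1·0 + 0·2 = 0
  col γ: 0·-1 + 3·0 + 1·0 + 0·3 = 0
  col δ: 3·0 + 1·0 + 0·-3 + 0·4 + 0·2 = 0
  col ε: 3·0 + 1·0 + 0·2 + 0·-1 = 0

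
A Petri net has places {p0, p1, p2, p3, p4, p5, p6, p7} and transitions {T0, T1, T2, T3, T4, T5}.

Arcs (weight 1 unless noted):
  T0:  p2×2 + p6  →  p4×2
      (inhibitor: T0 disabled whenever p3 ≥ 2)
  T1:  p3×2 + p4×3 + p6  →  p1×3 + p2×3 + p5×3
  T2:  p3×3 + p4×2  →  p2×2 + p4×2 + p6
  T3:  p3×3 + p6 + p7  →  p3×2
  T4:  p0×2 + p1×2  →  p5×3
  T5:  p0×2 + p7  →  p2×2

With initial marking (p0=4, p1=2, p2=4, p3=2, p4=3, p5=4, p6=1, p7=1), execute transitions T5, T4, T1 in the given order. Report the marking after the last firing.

step 1: fire T5:  (p0=4, p1=2, p2=4, p3=2, p4=3, p5=4, p6=1, p7=1) → (p0=2, p1=2, p2=6, p3=2, p4=3, p5=4, p6=1, p7=0)
step 2: fire T4:  (p0=2, p1=2, p2=6, p3=2, p4=3, p5=4, p6=1, p7=0) → (p0=0, p1=0, p2=6, p3=2, p4=3, p5=7, p6=1, p7=0)
step 3: fire T1:  (p0=0, p1=0, p2=6, p3=2, p4=3, p5=7, p6=1, p7=0) → (p0=0, p1=3, p2=9, p3=0, p4=0, p5=10, p6=0, p7=0)

(p0=0, p1=3, p2=9, p3=0, p4=0, p5=10, p6=0, p7=0)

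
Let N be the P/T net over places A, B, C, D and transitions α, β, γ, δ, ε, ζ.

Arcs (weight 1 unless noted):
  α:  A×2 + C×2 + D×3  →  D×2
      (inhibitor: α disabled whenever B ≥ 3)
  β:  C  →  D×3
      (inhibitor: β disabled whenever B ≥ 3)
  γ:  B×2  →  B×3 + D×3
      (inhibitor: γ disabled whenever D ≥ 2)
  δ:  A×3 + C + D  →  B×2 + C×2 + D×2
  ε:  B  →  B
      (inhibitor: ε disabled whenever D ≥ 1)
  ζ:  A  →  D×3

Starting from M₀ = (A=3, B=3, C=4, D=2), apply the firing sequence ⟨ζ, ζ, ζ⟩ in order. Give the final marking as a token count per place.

(A=0, B=3, C=4, D=11)

step 1: fire ζ:  (A=3, B=3, C=4, D=2) → (A=2, B=3, C=4, D=5)
step 2: fire ζ:  (A=2, B=3, C=4, D=5) → (A=1, B=3, C=4, D=8)
step 3: fire ζ:  (A=1, B=3, C=4, D=8) → (A=0, B=3, C=4, D=11)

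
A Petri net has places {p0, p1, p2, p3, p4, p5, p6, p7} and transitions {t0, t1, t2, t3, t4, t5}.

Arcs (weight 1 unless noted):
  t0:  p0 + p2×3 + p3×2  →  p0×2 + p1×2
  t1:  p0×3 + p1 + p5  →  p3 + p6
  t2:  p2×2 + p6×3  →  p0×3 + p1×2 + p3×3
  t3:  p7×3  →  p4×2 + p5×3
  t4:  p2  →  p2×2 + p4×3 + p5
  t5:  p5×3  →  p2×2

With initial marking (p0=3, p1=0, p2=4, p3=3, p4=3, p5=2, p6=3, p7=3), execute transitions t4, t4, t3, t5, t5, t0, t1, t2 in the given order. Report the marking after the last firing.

(p0=4, p1=3, p2=5, p3=5, p4=11, p5=0, p6=1, p7=0)

step 1: fire t4:  (p0=3, p1=0, p2=4, p3=3, p4=3, p5=2, p6=3, p7=3) → (p0=3, p1=0, p2=5, p3=3, p4=6, p5=3, p6=3, p7=3)
step 2: fire t4:  (p0=3, p1=0, p2=5, p3=3, p4=6, p5=3, p6=3, p7=3) → (p0=3, p1=0, p2=6, p3=3, p4=9, p5=4, p6=3, p7=3)
step 3: fire t3:  (p0=3, p1=0, p2=6, p3=3, p4=9, p5=4, p6=3, p7=3) → (p0=3, p1=0, p2=6, p3=3, p4=11, p5=7, p6=3, p7=0)
step 4: fire t5:  (p0=3, p1=0, p2=6, p3=3, p4=11, p5=7, p6=3, p7=0) → (p0=3, p1=0, p2=8, p3=3, p4=11, p5=4, p6=3, p7=0)
step 5: fire t5:  (p0=3, p1=0, p2=8, p3=3, p4=11, p5=4, p6=3, p7=0) → (p0=3, p1=0, p2=10, p3=3, p4=11, p5=1, p6=3, p7=0)
step 6: fire t0:  (p0=3, p1=0, p2=10, p3=3, p4=11, p5=1, p6=3, p7=0) → (p0=4, p1=2, p2=7, p3=1, p4=11, p5=1, p6=3, p7=0)
step 7: fire t1:  (p0=4, p1=2, p2=7, p3=1, p4=11, p5=1, p6=3, p7=0) → (p0=1, p1=1, p2=7, p3=2, p4=11, p5=0, p6=4, p7=0)
step 8: fire t2:  (p0=1, p1=1, p2=7, p3=2, p4=11, p5=0, p6=4, p7=0) → (p0=4, p1=3, p2=5, p3=5, p4=11, p5=0, p6=1, p7=0)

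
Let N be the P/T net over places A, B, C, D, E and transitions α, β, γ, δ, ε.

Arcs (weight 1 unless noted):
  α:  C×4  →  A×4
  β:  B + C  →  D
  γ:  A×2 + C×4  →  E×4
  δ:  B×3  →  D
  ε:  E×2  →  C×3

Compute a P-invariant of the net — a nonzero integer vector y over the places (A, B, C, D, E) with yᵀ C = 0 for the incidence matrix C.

y = (A:2, B:1, C:2, D:3, E:3)

Incidence matrix C (rows=places, cols=transitions):
        α    β    γ    δ    ε
    A   4    0   -2    0    0
    B   0   -1    0   -3    0
    C  -4   -1   -4    0    3
    D   0    1    0    1    0
    E   0    0    4    0   -2

Candidate y = [2, 1, 2, 3, 3]; check y·C column-wise:
  col α: 2·4 + 1·0 + 2·-4 + 3·0 + 3·0 = 0
  col β: 2·0 + 1·-1 + 2·-1 + 3·1 + 3·0 = 0
  col γ: 2·-2 + 1·0 + 2·-4 + 3·0 + 3·4 = 0
  col δ: 2·0 + 1·-3 + 2·0 + 3·1 + 3·0 = 0
  col ε: 2·0 + 1·0 + 2·3 + 3·0 + 3·-2 = 0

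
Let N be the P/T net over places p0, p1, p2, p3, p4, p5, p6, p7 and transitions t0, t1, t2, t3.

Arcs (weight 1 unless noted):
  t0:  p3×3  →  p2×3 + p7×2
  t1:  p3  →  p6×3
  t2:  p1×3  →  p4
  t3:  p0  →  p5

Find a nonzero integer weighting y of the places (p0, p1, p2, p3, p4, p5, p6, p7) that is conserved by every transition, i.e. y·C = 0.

Incidence matrix C (rows=places, cols=transitions):
       t0   t1   t2   t3
   p0   0    0    0   -1
   p1   0    0   -3    0
   p2   3    0    0    0
   p3  -3   -1    0    0
   p4   0    0    1    0
   p5   0    0    0    1
   p6   0    3    0    0
   p7   2    0    0    0

Candidate y = [0, 1, 0, 0, 3, 0, 0, 0]; check y·C column-wise:
  col t0: 1·0 + 0·3 + 0·-3 + 3·0 + 0·2 = 0
  col t1: 1·0 + 0·-1 + 3·0 + 0·3 = 0
  col t2: 1·-3 + 3·1 = 0
  col t3: 0·-1 + 1·0 + 3·0 + 0·1 = 0

y = (p0:0, p1:1, p2:0, p3:0, p4:3, p5:0, p6:0, p7:0)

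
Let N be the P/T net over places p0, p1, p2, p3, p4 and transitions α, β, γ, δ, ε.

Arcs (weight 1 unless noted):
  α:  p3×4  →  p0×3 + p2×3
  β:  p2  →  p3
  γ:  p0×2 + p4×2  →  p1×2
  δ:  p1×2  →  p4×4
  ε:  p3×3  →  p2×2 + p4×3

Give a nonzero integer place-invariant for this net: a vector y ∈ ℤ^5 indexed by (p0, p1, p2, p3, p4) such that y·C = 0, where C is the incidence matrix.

y = (p0:1, p1:2, p2:3, p3:3, p4:1)

Incidence matrix C (rows=places, cols=transitions):
        α    β    γ    δ    ε
   p0   3    0   -2    0    0
   p1   0    0    2   -2    0
   p2   3   -1    0    0    2
   p3  -4    1    0    0   -3
   p4   0    0   -2    4    3

Candidate y = [1, 2, 3, 3, 1]; check y·C column-wise:
  col α: 1·3 + 2·0 + 3·3 + 3·-4 + 1·0 = 0
  col β: 1·0 + 2·0 + 3·-1 + 3·1 + 1·0 = 0
  col γ: 1·-2 + 2·2 + 3·0 + 3·0 + 1·-2 = 0
  col δ: 1·0 + 2·-2 + 3·0 + 3·0 + 1·4 = 0
  col ε: 1·0 + 2·0 + 3·2 + 3·-3 + 1·3 = 0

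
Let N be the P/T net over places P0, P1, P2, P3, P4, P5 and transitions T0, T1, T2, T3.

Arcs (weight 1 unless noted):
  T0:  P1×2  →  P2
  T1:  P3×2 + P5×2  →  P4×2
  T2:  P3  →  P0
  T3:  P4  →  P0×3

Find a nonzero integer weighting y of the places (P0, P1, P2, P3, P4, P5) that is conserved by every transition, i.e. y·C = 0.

y = (P0:0, P1:1, P2:2, P3:0, P4:0, P5:0)

Incidence matrix C (rows=places, cols=transitions):
       T0   T1   T2   T3
   P0   0    0    1    3
   P1  -2    0    0    0
   P2   1    0    0    0
   P3   0   -2   -1    0
   P4   0    2    0   -1
   P5   0   -2    0    0

Candidate y = [0, 1, 2, 0, 0, 0]; check y·C column-wise:
  col T0: 1·-2 + 2·1 = 0
  col T1: 1·0 + 2·0 + 0·-2 + 0·2 + 0·-2 = 0
  col T2: 0·1 + 1·0 + 2·0 + 0·-1 = 0
  col T3: 0·3 + 1·0 + 2·0 + 0·-1 = 0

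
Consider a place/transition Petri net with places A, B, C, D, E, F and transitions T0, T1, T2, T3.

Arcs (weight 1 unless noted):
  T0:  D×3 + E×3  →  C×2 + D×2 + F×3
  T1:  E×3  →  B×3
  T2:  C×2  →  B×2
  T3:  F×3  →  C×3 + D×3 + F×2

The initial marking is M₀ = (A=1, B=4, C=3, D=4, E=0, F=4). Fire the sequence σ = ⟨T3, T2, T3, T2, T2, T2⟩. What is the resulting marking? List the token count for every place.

(A=1, B=12, C=1, D=10, E=0, F=2)

step 1: fire T3:  (A=1, B=4, C=3, D=4, E=0, F=4) → (A=1, B=4, C=6, D=7, E=0, F=3)
step 2: fire T2:  (A=1, B=4, C=6, D=7, E=0, F=3) → (A=1, B=6, C=4, D=7, E=0, F=3)
step 3: fire T3:  (A=1, B=6, C=4, D=7, E=0, F=3) → (A=1, B=6, C=7, D=10, E=0, F=2)
step 4: fire T2:  (A=1, B=6, C=7, D=10, E=0, F=2) → (A=1, B=8, C=5, D=10, E=0, F=2)
step 5: fire T2:  (A=1, B=8, C=5, D=10, E=0, F=2) → (A=1, B=10, C=3, D=10, E=0, F=2)
step 6: fire T2:  (A=1, B=10, C=3, D=10, E=0, F=2) → (A=1, B=12, C=1, D=10, E=0, F=2)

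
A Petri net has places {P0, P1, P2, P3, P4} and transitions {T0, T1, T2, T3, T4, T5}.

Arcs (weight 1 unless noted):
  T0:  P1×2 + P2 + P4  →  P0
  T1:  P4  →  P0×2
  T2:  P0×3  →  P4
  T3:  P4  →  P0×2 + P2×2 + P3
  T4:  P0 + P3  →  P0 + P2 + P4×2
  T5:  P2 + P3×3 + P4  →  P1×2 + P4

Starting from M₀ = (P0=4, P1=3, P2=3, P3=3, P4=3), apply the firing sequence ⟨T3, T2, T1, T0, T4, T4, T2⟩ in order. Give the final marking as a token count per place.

step 1: fire T3:  (P0=4, P1=3, P2=3, P3=3, P4=3) → (P0=6, P1=3, P2=5, P3=4, P4=2)
step 2: fire T2:  (P0=6, P1=3, P2=5, P3=4, P4=2) → (P0=3, P1=3, P2=5, P3=4, P4=3)
step 3: fire T1:  (P0=3, P1=3, P2=5, P3=4, P4=3) → (P0=5, P1=3, P2=5, P3=4, P4=2)
step 4: fire T0:  (P0=5, P1=3, P2=5, P3=4, P4=2) → (P0=6, P1=1, P2=4, P3=4, P4=1)
step 5: fire T4:  (P0=6, P1=1, P2=4, P3=4, P4=1) → (P0=6, P1=1, P2=5, P3=3, P4=3)
step 6: fire T4:  (P0=6, P1=1, P2=5, P3=3, P4=3) → (P0=6, P1=1, P2=6, P3=2, P4=5)
step 7: fire T2:  (P0=6, P1=1, P2=6, P3=2, P4=5) → (P0=3, P1=1, P2=6, P3=2, P4=6)

(P0=3, P1=1, P2=6, P3=2, P4=6)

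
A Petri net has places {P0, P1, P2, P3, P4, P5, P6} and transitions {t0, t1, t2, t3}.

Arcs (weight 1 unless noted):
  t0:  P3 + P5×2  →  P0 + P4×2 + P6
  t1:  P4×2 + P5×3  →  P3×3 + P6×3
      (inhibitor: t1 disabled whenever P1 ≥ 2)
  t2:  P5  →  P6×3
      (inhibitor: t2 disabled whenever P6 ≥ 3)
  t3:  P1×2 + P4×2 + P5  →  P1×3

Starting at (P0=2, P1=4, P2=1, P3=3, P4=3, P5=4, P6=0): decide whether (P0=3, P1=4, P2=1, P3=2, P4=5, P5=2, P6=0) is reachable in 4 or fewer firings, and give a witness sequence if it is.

NO — not reachable within 4 firings

depth 0: 1 marking
depth 1: 4 markings reached so far
depth 2: 8 markings reached so far
depth 3: 10 markings reached so far
depth 4: 10 markings reached so far
(frontier empty at depth 4; search complete)
target is not among the 10 markings reachable within 4 steps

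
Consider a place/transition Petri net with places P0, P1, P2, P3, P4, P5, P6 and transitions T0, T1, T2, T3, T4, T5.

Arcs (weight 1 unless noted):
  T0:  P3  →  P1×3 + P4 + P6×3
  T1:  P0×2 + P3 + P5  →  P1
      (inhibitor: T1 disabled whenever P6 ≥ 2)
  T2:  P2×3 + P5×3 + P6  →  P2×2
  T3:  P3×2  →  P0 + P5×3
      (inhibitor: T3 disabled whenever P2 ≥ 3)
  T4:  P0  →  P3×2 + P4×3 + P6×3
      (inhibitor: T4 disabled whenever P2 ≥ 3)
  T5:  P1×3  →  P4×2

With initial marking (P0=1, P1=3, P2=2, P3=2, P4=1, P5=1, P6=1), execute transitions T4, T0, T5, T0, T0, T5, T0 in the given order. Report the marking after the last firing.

(P0=0, P1=9, P2=2, P3=0, P4=12, P5=1, P6=16)

step 1: fire T4:  (P0=1, P1=3, P2=2, P3=2, P4=1, P5=1, P6=1) → (P0=0, P1=3, P2=2, P3=4, P4=4, P5=1, P6=4)
step 2: fire T0:  (P0=0, P1=3, P2=2, P3=4, P4=4, P5=1, P6=4) → (P0=0, P1=6, P2=2, P3=3, P4=5, P5=1, P6=7)
step 3: fire T5:  (P0=0, P1=6, P2=2, P3=3, P4=5, P5=1, P6=7) → (P0=0, P1=3, P2=2, P3=3, P4=7, P5=1, P6=7)
step 4: fire T0:  (P0=0, P1=3, P2=2, P3=3, P4=7, P5=1, P6=7) → (P0=0, P1=6, P2=2, P3=2, P4=8, P5=1, P6=10)
step 5: fire T0:  (P0=0, P1=6, P2=2, P3=2, P4=8, P5=1, P6=10) → (P0=0, P1=9, P2=2, P3=1, P4=9, P5=1, P6=13)
step 6: fire T5:  (P0=0, P1=9, P2=2, P3=1, P4=9, P5=1, P6=13) → (P0=0, P1=6, P2=2, P3=1, P4=11, P5=1, P6=13)
step 7: fire T0:  (P0=0, P1=6, P2=2, P3=1, P4=11, P5=1, P6=13) → (P0=0, P1=9, P2=2, P3=0, P4=12, P5=1, P6=16)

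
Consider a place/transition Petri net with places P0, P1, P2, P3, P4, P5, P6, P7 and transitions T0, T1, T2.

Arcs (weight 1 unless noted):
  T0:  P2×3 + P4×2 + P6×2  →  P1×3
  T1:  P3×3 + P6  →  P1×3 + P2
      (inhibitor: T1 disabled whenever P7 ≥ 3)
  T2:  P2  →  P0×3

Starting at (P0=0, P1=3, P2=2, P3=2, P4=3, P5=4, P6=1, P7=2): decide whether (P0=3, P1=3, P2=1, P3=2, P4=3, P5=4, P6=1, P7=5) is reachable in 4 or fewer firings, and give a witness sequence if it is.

NO — not reachable within 4 firings

depth 0: 1 marking
depth 1: 2 markings reached so far
depth 2: 3 markings reached so far
depth 3: 3 markings reached so far
(frontier empty at depth 3; search complete)
target is not among the 3 markings reachable within 4 steps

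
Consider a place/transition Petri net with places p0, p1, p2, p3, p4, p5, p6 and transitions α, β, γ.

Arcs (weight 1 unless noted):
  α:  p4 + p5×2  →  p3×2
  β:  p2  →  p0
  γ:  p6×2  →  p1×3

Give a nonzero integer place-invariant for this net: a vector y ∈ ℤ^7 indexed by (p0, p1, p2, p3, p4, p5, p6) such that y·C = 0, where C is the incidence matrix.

y = (p0:1, p1:0, p2:1, p3:0, p4:0, p5:0, p6:0)

Incidence matrix C (rows=places, cols=transitions):
        α    β    γ
   p0   0    1    0
   p1   0    0    3
   p2   0   -1    0
   p3   2    0    0
   p4  -1    0    0
   p5  -2    0    0
   p6   0    0   -2

Candidate y = [1, 0, 1, 0, 0, 0, 0]; check y·C column-wise:
  col α: 1·0 + 1·0 + 0·2 + 0·-1 + 0·-2 = 0
  col β: 1·1 + 1·-1 = 0
  col γ: 1·0 + 0·3 + 1·0 + 0·-2 = 0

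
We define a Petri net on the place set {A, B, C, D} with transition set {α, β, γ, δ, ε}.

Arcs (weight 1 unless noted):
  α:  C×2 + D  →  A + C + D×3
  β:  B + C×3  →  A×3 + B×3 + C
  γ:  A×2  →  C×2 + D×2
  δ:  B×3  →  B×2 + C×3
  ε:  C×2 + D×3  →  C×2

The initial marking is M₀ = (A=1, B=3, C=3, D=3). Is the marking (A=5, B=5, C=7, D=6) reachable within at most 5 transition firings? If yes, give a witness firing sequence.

depth 0: 1 marking
depth 1: 5 markings reached so far
depth 2: 13 markings reached so far
depth 3: 28 markings reached so far
depth 4: 54 markings reached so far
depth 5: 96 markings reached so far
target is not among the 96 markings reachable within 5 steps

NO — not reachable within 5 firings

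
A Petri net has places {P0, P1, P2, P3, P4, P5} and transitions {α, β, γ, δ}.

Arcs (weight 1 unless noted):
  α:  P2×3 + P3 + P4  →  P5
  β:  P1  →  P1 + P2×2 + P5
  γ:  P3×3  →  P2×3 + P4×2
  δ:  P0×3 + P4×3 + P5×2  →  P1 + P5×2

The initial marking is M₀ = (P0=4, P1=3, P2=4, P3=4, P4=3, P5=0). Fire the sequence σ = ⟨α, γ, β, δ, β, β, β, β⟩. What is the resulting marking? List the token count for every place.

(P0=1, P1=4, P2=14, P3=0, P4=1, P5=6)

step 1: fire α:  (P0=4, P1=3, P2=4, P3=4, P4=3, P5=0) → (P0=4, P1=3, P2=1, P3=3, P4=2, P5=1)
step 2: fire γ:  (P0=4, P1=3, P2=1, P3=3, P4=2, P5=1) → (P0=4, P1=3, P2=4, P3=0, P4=4, P5=1)
step 3: fire β:  (P0=4, P1=3, P2=4, P3=0, P4=4, P5=1) → (P0=4, P1=3, P2=6, P3=0, P4=4, P5=2)
step 4: fire δ:  (P0=4, P1=3, P2=6, P3=0, P4=4, P5=2) → (P0=1, P1=4, P2=6, P3=0, P4=1, P5=2)
step 5: fire β:  (P0=1, P1=4, P2=6, P3=0, P4=1, P5=2) → (P0=1, P1=4, P2=8, P3=0, P4=1, P5=3)
step 6: fire β:  (P0=1, P1=4, P2=8, P3=0, P4=1, P5=3) → (P0=1, P1=4, P2=10, P3=0, P4=1, P5=4)
step 7: fire β:  (P0=1, P1=4, P2=10, P3=0, P4=1, P5=4) → (P0=1, P1=4, P2=12, P3=0, P4=1, P5=5)
step 8: fire β:  (P0=1, P1=4, P2=12, P3=0, P4=1, P5=5) → (P0=1, P1=4, P2=14, P3=0, P4=1, P5=6)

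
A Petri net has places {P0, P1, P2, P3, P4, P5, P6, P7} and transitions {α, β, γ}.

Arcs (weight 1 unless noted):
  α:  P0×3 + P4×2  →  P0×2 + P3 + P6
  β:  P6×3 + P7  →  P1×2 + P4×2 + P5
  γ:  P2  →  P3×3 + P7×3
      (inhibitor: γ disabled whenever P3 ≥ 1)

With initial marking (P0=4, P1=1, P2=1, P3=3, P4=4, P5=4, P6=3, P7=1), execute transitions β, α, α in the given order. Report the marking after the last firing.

step 1: fire β:  (P0=4, P1=1, P2=1, P3=3, P4=4, P5=4, P6=3, P7=1) → (P0=4, P1=3, P2=1, P3=3, P4=6, P5=5, P6=0, P7=0)
step 2: fire α:  (P0=4, P1=3, P2=1, P3=3, P4=6, P5=5, P6=0, P7=0) → (P0=3, P1=3, P2=1, P3=4, P4=4, P5=5, P6=1, P7=0)
step 3: fire α:  (P0=3, P1=3, P2=1, P3=4, P4=4, P5=5, P6=1, P7=0) → (P0=2, P1=3, P2=1, P3=5, P4=2, P5=5, P6=2, P7=0)

(P0=2, P1=3, P2=1, P3=5, P4=2, P5=5, P6=2, P7=0)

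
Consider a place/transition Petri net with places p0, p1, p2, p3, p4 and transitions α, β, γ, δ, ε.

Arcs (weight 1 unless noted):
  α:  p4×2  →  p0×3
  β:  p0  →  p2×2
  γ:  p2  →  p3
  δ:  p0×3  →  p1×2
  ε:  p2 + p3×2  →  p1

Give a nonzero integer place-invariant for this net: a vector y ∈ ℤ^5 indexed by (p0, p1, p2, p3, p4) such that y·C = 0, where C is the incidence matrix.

Incidence matrix C (rows=places, cols=transitions):
        α    β    γ    δ    ε
   p0   3   -1    0   -3    0
   p1   0    0    0    2    1
   p2   0    2   -1    0   -1
   p3   0    0    1    0   -2
   p4  -2    0    0    0    0

Candidate y = [2, 3, 1, 1, 3]; check y·C column-wise:
  col α: 2·3 + 3·0 + 1·0 + 1·0 + 3·-2 = 0
  col β: 2·-1 + 3·0 + 1·2 + 1·0 + 3·0 = 0
  col γ: 2·0 + 3·0 + 1·-1 + 1·1 + 3·0 = 0
  col δ: 2·-3 + 3·2 + 1·0 + 1·0 + 3·0 = 0
  col ε: 2·0 + 3·1 + 1·-1 + 1·-2 + 3·0 = 0

y = (p0:2, p1:3, p2:1, p3:1, p4:3)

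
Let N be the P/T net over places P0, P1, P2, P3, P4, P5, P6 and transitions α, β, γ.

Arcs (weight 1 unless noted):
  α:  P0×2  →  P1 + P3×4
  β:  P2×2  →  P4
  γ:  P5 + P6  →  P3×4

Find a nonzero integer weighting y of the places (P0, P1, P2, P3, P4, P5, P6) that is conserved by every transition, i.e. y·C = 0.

y = (P0:1, P1:2, P2:0, P3:0, P4:0, P5:0, P6:0)

Incidence matrix C (rows=places, cols=transitions):
        α    β    γ
   P0  -2    0    0
   P1   1    0    0
   P2   0   -2    0
   P3   4    0    4
   P4   0    1    0
   P5   0    0   -1
   P6   0    0   -1

Candidate y = [1, 2, 0, 0, 0, 0, 0]; check y·C column-wise:
  col α: 1·-2 + 2·1 + 0·4 = 0
  col β: 1·0 + 2·0 + 0·-2 + 0·1 = 0
  col γ: 1·0 + 2·0 + 0·4 + 0·-1 + 0·-1 = 0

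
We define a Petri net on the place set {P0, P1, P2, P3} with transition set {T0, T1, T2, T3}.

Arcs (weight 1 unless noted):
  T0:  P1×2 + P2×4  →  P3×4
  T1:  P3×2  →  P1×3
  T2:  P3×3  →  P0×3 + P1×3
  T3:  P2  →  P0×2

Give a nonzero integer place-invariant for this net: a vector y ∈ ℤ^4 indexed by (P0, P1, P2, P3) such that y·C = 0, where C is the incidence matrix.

Incidence matrix C (rows=places, cols=transitions):
       T0   T1   T2   T3
   P0   0    0    3    2
   P1  -2    3    3    0
   P2  -4    0    0   -1
   P3   4   -2   -3    0

Candidate y = [1, 2, 2, 3]; check y·C column-wise:
  col T0: 1·0 + 2·-2 + 2·-4 + 3·4 = 0
  col T1: 1·0 + 2·3 + 2·0 + 3·-2 = 0
  col T2: 1·3 + 2·3 + 2·0 + 3·-3 = 0
  col T3: 1·2 + 2·0 + 2·-1 + 3·0 = 0

y = (P0:1, P1:2, P2:2, P3:3)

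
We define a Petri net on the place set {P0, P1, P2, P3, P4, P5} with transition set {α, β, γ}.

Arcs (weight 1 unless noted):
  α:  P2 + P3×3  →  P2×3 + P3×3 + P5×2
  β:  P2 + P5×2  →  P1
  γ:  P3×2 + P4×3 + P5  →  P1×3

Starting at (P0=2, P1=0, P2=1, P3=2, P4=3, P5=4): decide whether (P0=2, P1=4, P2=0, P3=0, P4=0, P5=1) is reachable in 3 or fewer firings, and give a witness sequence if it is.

step 1: fire β:  (P0=2, P1=0, P2=1, P3=2, P4=3, P5=4) → (P0=2, P1=1, P2=0, P3=2, P4=3, P5=2)
step 2: fire γ:  (P0=2, P1=1, P2=0, P3=2, P4=3, P5=2) → (P0=2, P1=4, P2=0, P3=0, P4=0, P5=1)

YES — reachable via ⟨β, γ⟩ (2 firings)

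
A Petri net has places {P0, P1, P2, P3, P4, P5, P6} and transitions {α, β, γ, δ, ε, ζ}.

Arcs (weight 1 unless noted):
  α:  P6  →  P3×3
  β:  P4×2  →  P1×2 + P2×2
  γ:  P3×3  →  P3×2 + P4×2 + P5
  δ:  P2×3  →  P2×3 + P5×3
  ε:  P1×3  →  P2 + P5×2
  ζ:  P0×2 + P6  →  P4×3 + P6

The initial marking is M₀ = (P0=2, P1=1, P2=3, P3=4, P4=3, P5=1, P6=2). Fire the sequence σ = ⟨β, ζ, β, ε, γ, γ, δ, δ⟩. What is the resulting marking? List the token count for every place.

(P0=0, P1=2, P2=8, P3=2, P4=6, P5=11, P6=2)

step 1: fire β:  (P0=2, P1=1, P2=3, P3=4, P4=3, P5=1, P6=2) → (P0=2, P1=3, P2=5, P3=4, P4=1, P5=1, P6=2)
step 2: fire ζ:  (P0=2, P1=3, P2=5, P3=4, P4=1, P5=1, P6=2) → (P0=0, P1=3, P2=5, P3=4, P4=4, P5=1, P6=2)
step 3: fire β:  (P0=0, P1=3, P2=5, P3=4, P4=4, P5=1, P6=2) → (P0=0, P1=5, P2=7, P3=4, P4=2, P5=1, P6=2)
step 4: fire ε:  (P0=0, P1=5, P2=7, P3=4, P4=2, P5=1, P6=2) → (P0=0, P1=2, P2=8, P3=4, P4=2, P5=3, P6=2)
step 5: fire γ:  (P0=0, P1=2, P2=8, P3=4, P4=2, P5=3, P6=2) → (P0=0, P1=2, P2=8, P3=3, P4=4, P5=4, P6=2)
step 6: fire γ:  (P0=0, P1=2, P2=8, P3=3, P4=4, P5=4, P6=2) → (P0=0, P1=2, P2=8, P3=2, P4=6, P5=5, P6=2)
step 7: fire δ:  (P0=0, P1=2, P2=8, P3=2, P4=6, P5=5, P6=2) → (P0=0, P1=2, P2=8, P3=2, P4=6, P5=8, P6=2)
step 8: fire δ:  (P0=0, P1=2, P2=8, P3=2, P4=6, P5=8, P6=2) → (P0=0, P1=2, P2=8, P3=2, P4=6, P5=11, P6=2)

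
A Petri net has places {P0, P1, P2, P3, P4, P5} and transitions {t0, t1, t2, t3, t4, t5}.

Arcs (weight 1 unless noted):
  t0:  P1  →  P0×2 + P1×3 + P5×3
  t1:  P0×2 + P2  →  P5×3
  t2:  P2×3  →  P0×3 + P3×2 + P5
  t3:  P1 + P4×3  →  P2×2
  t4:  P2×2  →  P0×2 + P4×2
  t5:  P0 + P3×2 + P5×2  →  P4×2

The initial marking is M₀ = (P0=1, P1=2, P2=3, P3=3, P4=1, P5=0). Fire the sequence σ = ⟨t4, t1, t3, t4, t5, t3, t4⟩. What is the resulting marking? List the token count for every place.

(P0=4, P1=0, P2=0, P3=1, P4=3, P5=1)

step 1: fire t4:  (P0=1, P1=2, P2=3, P3=3, P4=1, P5=0) → (P0=3, P1=2, P2=1, P3=3, P4=3, P5=0)
step 2: fire t1:  (P0=3, P1=2, P2=1, P3=3, P4=3, P5=0) → (P0=1, P1=2, P2=0, P3=3, P4=3, P5=3)
step 3: fire t3:  (P0=1, P1=2, P2=0, P3=3, P4=3, P5=3) → (P0=1, P1=1, P2=2, P3=3, P4=0, P5=3)
step 4: fire t4:  (P0=1, P1=1, P2=2, P3=3, P4=0, P5=3) → (P0=3, P1=1, P2=0, P3=3, P4=2, P5=3)
step 5: fire t5:  (P0=3, P1=1, P2=0, P3=3, P4=2, P5=3) → (P0=2, P1=1, P2=0, P3=1, P4=4, P5=1)
step 6: fire t3:  (P0=2, P1=1, P2=0, P3=1, P4=4, P5=1) → (P0=2, P1=0, P2=2, P3=1, P4=1, P5=1)
step 7: fire t4:  (P0=2, P1=0, P2=2, P3=1, P4=1, P5=1) → (P0=4, P1=0, P2=0, P3=1, P4=3, P5=1)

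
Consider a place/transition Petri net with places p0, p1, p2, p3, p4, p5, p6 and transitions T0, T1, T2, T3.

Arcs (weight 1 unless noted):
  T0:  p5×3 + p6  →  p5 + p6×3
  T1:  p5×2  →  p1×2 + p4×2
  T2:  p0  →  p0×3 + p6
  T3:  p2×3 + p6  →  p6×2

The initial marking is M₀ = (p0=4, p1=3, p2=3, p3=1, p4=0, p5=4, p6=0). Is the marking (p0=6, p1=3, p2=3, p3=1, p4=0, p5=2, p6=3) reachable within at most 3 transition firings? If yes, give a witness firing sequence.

YES — reachable via ⟨T2, T0⟩ (2 firings)

step 1: fire T2:  (p0=4, p1=3, p2=3, p3=1, p4=0, p5=4, p6=0) → (p0=6, p1=3, p2=3, p3=1, p4=0, p5=4, p6=1)
step 2: fire T0:  (p0=6, p1=3, p2=3, p3=1, p4=0, p5=4, p6=1) → (p0=6, p1=3, p2=3, p3=1, p4=0, p5=2, p6=3)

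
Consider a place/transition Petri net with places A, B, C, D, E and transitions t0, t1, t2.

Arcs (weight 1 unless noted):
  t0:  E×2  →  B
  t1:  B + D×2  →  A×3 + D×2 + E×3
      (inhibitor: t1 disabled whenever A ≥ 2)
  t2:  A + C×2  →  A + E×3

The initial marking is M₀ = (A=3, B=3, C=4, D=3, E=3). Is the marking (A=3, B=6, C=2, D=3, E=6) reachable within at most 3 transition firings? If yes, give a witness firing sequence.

depth 0: 1 marking
depth 1: 3 markings reached so far
depth 2: 5 markings reached so far
depth 3: 7 markings reached so far
target is not among the 7 markings reachable within 3 steps

NO — not reachable within 3 firings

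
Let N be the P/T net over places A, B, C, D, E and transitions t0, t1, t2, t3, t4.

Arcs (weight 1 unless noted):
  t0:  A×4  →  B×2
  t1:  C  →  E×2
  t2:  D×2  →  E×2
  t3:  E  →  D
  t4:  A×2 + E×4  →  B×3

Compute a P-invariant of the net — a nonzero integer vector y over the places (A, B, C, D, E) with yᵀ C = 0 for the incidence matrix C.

Incidence matrix C (rows=places, cols=transitions):
       t0   t1   t2   t3   t4
    A  -4    0    0    0   -2
    B   2    0    0    0    3
    C   0   -1    0    0    0
    D   0    0   -2    1    0
    E   0    2    2   -1   -4

Candidate y = [1, 2, 2, 1, 1]; check y·C column-wise:
  col t0: 1·-4 + 2·2 + 2·0 + 1·0 + 1·0 = 0
  col t1: 1·0 + 2·0 + 2·-1 + 1·0 + 1·2 = 0
  col t2: 1·0 + 2·0 + 2·0 + 1·-2 + 1·2 = 0
  col t3: 1·0 + 2·0 + 2·0 + 1·1 + 1·-1 = 0
  col t4: 1·-2 + 2·3 + 2·0 + 1·0 + 1·-4 = 0

y = (A:1, B:2, C:2, D:1, E:1)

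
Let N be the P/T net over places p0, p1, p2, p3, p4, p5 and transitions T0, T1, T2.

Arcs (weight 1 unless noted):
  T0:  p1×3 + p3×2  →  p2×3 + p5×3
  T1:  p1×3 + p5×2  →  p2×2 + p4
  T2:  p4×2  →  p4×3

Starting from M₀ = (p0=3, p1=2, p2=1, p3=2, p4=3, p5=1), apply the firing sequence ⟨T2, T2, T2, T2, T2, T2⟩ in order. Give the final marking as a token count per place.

step 1: fire T2:  (p0=3, p1=2, p2=1, p3=2, p4=3, p5=1) → (p0=3, p1=2, p2=1, p3=2, p4=4, p5=1)
step 2: fire T2:  (p0=3, p1=2, p2=1, p3=2, p4=4, p5=1) → (p0=3, p1=2, p2=1, p3=2, p4=5, p5=1)
step 3: fire T2:  (p0=3, p1=2, p2=1, p3=2, p4=5, p5=1) → (p0=3, p1=2, p2=1, p3=2, p4=6, p5=1)
step 4: fire T2:  (p0=3, p1=2, p2=1, p3=2, p4=6, p5=1) → (p0=3, p1=2, p2=1, p3=2, p4=7, p5=1)
step 5: fire T2:  (p0=3, p1=2, p2=1, p3=2, p4=7, p5=1) → (p0=3, p1=2, p2=1, p3=2, p4=8, p5=1)
step 6: fire T2:  (p0=3, p1=2, p2=1, p3=2, p4=8, p5=1) → (p0=3, p1=2, p2=1, p3=2, p4=9, p5=1)

(p0=3, p1=2, p2=1, p3=2, p4=9, p5=1)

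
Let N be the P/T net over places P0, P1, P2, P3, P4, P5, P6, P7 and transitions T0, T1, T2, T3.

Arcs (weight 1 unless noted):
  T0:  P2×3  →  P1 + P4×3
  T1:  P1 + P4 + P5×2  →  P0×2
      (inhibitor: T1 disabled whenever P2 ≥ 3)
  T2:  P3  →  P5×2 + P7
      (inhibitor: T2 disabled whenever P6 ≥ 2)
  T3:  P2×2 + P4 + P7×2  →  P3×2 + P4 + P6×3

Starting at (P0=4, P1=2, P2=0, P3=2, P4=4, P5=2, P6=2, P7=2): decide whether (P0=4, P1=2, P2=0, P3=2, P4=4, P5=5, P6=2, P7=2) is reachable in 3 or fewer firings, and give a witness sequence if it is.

NO — not reachable within 3 firings

depth 0: 1 marking
depth 1: 2 markings reached so far
depth 2: 2 markings reached so far
(frontier empty at depth 2; search complete)
target is not among the 2 markings reachable within 3 steps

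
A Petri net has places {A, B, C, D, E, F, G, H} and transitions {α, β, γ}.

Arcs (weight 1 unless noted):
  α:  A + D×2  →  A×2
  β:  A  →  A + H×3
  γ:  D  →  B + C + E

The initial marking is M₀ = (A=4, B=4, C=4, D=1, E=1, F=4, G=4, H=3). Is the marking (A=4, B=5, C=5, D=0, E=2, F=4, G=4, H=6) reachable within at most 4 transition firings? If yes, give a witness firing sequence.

step 1: fire β:  (A=4, B=4, C=4, D=1, E=1, F=4, G=4, H=3) → (A=4, B=4, C=4, D=1, E=1, F=4, G=4, H=6)
step 2: fire γ:  (A=4, B=4, C=4, D=1, E=1, F=4, G=4, H=6) → (A=4, B=5, C=5, D=0, E=2, F=4, G=4, H=6)

YES — reachable via ⟨β, γ⟩ (2 firings)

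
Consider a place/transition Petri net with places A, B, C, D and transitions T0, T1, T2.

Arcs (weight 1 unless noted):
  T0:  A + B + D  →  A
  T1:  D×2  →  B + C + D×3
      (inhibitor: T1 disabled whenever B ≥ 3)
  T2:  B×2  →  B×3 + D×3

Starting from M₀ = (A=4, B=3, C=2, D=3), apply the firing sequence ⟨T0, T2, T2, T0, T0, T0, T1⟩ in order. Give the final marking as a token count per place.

(A=4, B=2, C=3, D=6)

step 1: fire T0:  (A=4, B=3, C=2, D=3) → (A=4, B=2, C=2, D=2)
step 2: fire T2:  (A=4, B=2, C=2, D=2) → (A=4, B=3, C=2, D=5)
step 3: fire T2:  (A=4, B=3, C=2, D=5) → (A=4, B=4, C=2, D=8)
step 4: fire T0:  (A=4, B=4, C=2, D=8) → (A=4, B=3, C=2, D=7)
step 5: fire T0:  (A=4, B=3, C=2, D=7) → (A=4, B=2, C=2, D=6)
step 6: fire T0:  (A=4, B=2, C=2, D=6) → (A=4, B=1, C=2, D=5)
step 7: fire T1:  (A=4, B=1, C=2, D=5) → (A=4, B=2, C=3, D=6)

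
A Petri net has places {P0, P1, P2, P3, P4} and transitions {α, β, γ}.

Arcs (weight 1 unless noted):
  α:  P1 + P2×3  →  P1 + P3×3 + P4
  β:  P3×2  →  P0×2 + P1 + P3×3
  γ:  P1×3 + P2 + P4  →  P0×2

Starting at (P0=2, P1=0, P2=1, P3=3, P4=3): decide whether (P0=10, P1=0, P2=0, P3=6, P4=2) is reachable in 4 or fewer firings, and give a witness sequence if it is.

YES — reachable via ⟨β, β, β, γ⟩ (4 firings)

step 1: fire β:  (P0=2, P1=0, P2=1, P3=3, P4=3) → (P0=4, P1=1, P2=1, P3=4, P4=3)
step 2: fire β:  (P0=4, P1=1, P2=1, P3=4, P4=3) → (P0=6, P1=2, P2=1, P3=5, P4=3)
step 3: fire β:  (P0=6, P1=2, P2=1, P3=5, P4=3) → (P0=8, P1=3, P2=1, P3=6, P4=3)
step 4: fire γ:  (P0=8, P1=3, P2=1, P3=6, P4=3) → (P0=10, P1=0, P2=0, P3=6, P4=2)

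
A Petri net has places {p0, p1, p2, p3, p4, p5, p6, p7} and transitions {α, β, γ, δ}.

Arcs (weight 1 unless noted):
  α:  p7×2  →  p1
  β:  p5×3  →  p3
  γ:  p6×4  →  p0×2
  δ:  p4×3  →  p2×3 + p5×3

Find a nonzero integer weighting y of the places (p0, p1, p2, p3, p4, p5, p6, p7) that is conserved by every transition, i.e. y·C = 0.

Incidence matrix C (rows=places, cols=transitions):
        α    β    γ    δ
   p0   0    0    2    0
   p1   1    0    0    0
   p2   0    0    0    3
   p3   0    1    0    0
   p4   0    0    0   -3
   p5   0   -3    0    3
   p6   0    0   -4    0
   p7  -2    0    0    0

Candidate y = [0, 0, 1, 0, 1, 0, 0, 0]; check y·C column-wise:
  col α: 0·1 + 1·0 + 1·0 + 0·-2 = 0
  col β: 1·0 + 0·1 + 1·0 + 0·-3 = 0
  col γ: 0·2 + 1·0 + 1·0 + 0·-4 = 0
  col δ: 1·3 + 1·-3 + 0·3 = 0

y = (p0:0, p1:0, p2:1, p3:0, p4:1, p5:0, p6:0, p7:0)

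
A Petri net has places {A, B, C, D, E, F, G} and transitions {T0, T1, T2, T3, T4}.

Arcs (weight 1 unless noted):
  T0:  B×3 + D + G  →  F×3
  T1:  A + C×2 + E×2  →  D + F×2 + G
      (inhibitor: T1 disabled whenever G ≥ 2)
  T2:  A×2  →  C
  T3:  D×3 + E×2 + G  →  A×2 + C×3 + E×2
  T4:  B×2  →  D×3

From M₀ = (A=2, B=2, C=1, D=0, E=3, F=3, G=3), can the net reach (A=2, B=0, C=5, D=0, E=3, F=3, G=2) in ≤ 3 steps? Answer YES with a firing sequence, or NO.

step 1: fire T2:  (A=2, B=2, C=1, D=0, E=3, F=3, G=3) → (A=0, B=2, C=2, D=0, E=3, F=3, G=3)
step 2: fire T4:  (A=0, B=2, C=2, D=0, E=3, F=3, G=3) → (A=0, B=0, C=2, D=3, E=3, F=3, G=3)
step 3: fire T3:  (A=0, B=0, C=2, D=3, E=3, F=3, G=3) → (A=2, B=0, C=5, D=0, E=3, F=3, G=2)

YES — reachable via ⟨T2, T4, T3⟩ (3 firings)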